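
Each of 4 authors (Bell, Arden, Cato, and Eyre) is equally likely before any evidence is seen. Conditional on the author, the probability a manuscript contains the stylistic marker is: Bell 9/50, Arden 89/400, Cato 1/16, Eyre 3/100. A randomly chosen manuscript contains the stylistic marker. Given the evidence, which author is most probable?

With a uniform prior (1/4 each), posterior ∝ likelihood:
  Bell: 0.18
  Arden: 0.2225
  Cato: 0.0625
  Eyre: 0.03
Total = 0.495.
Largest term belongs to Arden, so Arden is most probable.

Arden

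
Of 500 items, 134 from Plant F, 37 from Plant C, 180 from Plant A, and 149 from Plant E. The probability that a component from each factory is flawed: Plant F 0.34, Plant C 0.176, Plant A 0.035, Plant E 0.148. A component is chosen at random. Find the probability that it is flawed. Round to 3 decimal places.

0.161

Prior × likelihood for each hypothesis:
  Plant F: 0.268 × 0.34 = 0.09112
  Plant C: 0.074 × 0.176 = 0.013024
  Plant A: 0.36 × 0.035 = 0.0126
  Plant E: 0.298 × 0.148 = 0.044104
P(flawed) = 0.09112 + 0.013024 + 0.0126 + 0.044104 = 0.160848 → 0.161.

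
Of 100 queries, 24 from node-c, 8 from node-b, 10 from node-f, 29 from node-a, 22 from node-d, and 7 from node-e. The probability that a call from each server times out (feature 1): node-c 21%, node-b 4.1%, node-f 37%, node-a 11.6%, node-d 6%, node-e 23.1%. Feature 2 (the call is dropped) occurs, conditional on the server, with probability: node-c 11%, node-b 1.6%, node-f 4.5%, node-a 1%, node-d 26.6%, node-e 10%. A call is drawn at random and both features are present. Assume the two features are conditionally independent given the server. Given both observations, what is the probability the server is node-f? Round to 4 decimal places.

Unnormalized posteriors (prior × likelihood):
  node-c: 0.24 × 0.21 × 0.11 = 0.005544
  node-b: 0.08 × 0.041 × 0.016 = 0.00005248
  node-f: 0.1 × 0.37 × 0.045 = 0.001665
  node-a: 0.29 × 0.116 × 0.01 = 0.0003364
  node-d: 0.22 × 0.06 × 0.266 = 0.0035112
  node-e: 0.07 × 0.231 × 0.1 = 0.001617
Sum = 0.01272608.
P(node-f | evidence) = 0.001665 / 0.01272608 ≈ 0.1308.

0.1308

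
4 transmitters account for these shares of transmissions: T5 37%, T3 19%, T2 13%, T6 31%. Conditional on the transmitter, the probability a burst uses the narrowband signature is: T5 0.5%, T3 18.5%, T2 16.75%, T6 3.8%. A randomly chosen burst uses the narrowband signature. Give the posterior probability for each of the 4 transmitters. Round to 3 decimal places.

T5 0.026, T3 0.498, T2 0.309, T6 0.167

By Bayes' rule, posterior ∝ prior × likelihood:
  T5: 0.37 × 0.005 = 0.00185
  T3: 0.19 × 0.185 = 0.03515
  T2: 0.13 × 0.1675 = 0.021775
  T6: 0.31 × 0.038 = 0.01178
Total = 0.070555.
P(T5 | narrowband) = 0.00185/0.070555 ≈ 0.026
P(T3 | narrowband) = 0.03515/0.070555 ≈ 0.498
P(T2 | narrowband) = 0.021775/0.070555 ≈ 0.309
P(T6 | narrowband) = 0.01178/0.070555 ≈ 0.167
(Check: 0.026+0.498+0.309+0.167 = 1.000.)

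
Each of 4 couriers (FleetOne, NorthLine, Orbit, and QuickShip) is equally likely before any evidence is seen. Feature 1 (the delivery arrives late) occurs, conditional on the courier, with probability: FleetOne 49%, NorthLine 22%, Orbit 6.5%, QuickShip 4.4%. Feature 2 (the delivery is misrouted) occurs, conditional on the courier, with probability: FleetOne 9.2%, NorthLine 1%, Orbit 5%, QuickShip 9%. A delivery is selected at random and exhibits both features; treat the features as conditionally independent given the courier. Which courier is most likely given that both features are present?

FleetOne

Since the prior is uniform, the posterior is proportional to the likelihood:
  FleetOne: 0.49 × 0.092 = 0.04508
  NorthLine: 0.22 × 0.01 = 0.0022
  Orbit: 0.065 × 0.05 = 0.00325
  QuickShip: 0.044 × 0.09 = 0.00396
Normalizing constant = 0.05449.
Largest term belongs to FleetOne, so FleetOne is most probable.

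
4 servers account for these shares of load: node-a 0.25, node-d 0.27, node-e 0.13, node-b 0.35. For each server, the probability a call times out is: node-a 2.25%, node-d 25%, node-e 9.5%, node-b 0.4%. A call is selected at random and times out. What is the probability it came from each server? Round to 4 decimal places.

node-a 0.0647, node-d 0.7770, node-e 0.1422, node-b 0.0161

Unnormalized posteriors (prior × likelihood):
  node-a: 0.25 × 0.0225 = 0.005625
  node-d: 0.27 × 0.25 = 0.0675
  node-e: 0.13 × 0.095 = 0.01235
  node-b: 0.35 × 0.004 = 0.0014
Sum = 0.086875.
P(node-a | timeout) = 0.005625/0.086875 ≈ 0.0647
P(node-d | timeout) = 0.0675/0.086875 ≈ 0.7770
P(node-e | timeout) = 0.01235/0.086875 ≈ 0.1422
P(node-b | timeout) = 0.0014/0.086875 ≈ 0.0161
(Check: 0.0647+0.7770+0.1422+0.0161 = 1.0000.)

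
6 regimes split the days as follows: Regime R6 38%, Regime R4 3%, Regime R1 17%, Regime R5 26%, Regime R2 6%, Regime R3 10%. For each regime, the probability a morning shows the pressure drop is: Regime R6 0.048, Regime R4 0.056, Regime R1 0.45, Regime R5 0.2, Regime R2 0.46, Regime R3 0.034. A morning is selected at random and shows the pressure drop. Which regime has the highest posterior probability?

Regime R1

By Bayes' rule, posterior ∝ prior × likelihood:
  Regime R6: 0.38 × 0.048 = 0.01824
  Regime R4: 0.03 × 0.056 = 0.00168
  Regime R1: 0.17 × 0.45 = 0.0765
  Regime R5: 0.26 × 0.2 = 0.052
  Regime R2: 0.06 × 0.46 = 0.0276
  Regime R3: 0.1 × 0.034 = 0.0034
Sum = 0.17942.
Largest term belongs to Regime R1, so Regime R1 is most probable.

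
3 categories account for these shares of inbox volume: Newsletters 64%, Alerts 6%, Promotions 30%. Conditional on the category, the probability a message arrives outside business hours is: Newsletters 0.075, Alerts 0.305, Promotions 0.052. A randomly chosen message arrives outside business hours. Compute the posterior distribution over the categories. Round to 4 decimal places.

Newsletters 0.5861, Alerts 0.2234, Promotions 0.1905

By Bayes' rule, posterior ∝ prior × likelihood:
  Newsletters: 0.64 × 0.075 = 0.048
  Alerts: 0.06 × 0.305 = 0.0183
  Promotions: 0.3 × 0.052 = 0.0156
Normalizing constant = 0.0819.
P(Newsletters | off-hours) = 0.048/0.0819 ≈ 0.5861
P(Alerts | off-hours) = 0.0183/0.0819 ≈ 0.2234
P(Promotions | off-hours) = 0.0156/0.0819 ≈ 0.1905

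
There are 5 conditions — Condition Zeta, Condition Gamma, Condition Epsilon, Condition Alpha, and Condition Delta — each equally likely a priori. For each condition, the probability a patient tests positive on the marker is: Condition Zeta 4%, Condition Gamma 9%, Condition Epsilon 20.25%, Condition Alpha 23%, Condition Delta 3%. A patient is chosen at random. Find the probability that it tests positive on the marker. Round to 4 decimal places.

With a uniform prior (1/5 each), posterior ∝ likelihood:
  Condition Zeta: 0.04
  Condition Gamma: 0.09
  Condition Epsilon: 0.2025
  Condition Alpha: 0.23
  Condition Delta: 0.03
P(marker-positive) = (1/5) × (0.04 + 0.09 + 0.2025 + 0.23 + 0.03) = 0.5925/5 ≈ 0.1185.

0.1185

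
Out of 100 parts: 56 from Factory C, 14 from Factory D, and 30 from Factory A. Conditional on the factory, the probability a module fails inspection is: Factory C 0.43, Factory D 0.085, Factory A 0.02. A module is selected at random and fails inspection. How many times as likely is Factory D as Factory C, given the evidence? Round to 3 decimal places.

Unnormalized posteriors (prior × likelihood):
  Factory C: 0.56 × 0.43 = 0.2408
  Factory D: 0.14 × 0.085 = 0.0119
  Factory A: 0.3 × 0.02 = 0.006
Sum = 0.2587.
The ratio is 0.0119 / 0.2408 (the normalizer cancels) = 0.049.

0.049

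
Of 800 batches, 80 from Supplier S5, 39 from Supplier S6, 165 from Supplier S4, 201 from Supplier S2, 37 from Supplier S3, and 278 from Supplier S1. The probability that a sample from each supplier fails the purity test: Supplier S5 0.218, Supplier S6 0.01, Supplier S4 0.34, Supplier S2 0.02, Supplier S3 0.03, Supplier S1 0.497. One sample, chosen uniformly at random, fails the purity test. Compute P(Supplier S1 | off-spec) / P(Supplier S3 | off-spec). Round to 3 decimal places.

By Bayes' rule, posterior ∝ prior × likelihood:
  Supplier S5: 0.1 × 0.218 = 0.0218
  Supplier S6: 0.04875 × 0.01 = 0.0004875
  Supplier S4: 0.20625 × 0.34 = 0.070125
  Supplier S2: 0.25125 × 0.02 = 0.005025
  Supplier S3: 0.04625 × 0.03 = 0.0013875
  Supplier S1: 0.3475 × 0.497 = 0.1727075
Sum = 0.2715325.
The ratio is 0.1727075 / 0.0013875 (the normalizer cancels) = 124.474.

124.474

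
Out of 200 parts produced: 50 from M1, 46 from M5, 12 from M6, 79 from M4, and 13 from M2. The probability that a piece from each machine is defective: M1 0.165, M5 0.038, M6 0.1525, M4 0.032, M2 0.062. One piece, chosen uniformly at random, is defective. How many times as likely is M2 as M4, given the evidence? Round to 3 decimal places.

Unnormalized posteriors (prior × likelihood):
  M1: 0.25 × 0.165 = 0.04125
  M5: 0.23 × 0.038 = 0.00874
  M6: 0.06 × 0.1525 = 0.00915
  M4: 0.395 × 0.032 = 0.01264
  M2: 0.065 × 0.062 = 0.00403
Normalizing constant = 0.07581.
The ratio is 0.00403 / 0.01264 (the normalizer cancels) = 0.319.

0.319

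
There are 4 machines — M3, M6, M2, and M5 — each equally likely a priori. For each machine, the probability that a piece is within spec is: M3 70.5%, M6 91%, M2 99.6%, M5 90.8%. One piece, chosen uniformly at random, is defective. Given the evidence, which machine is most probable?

Taking complements, P(defective | each) = M3 0.295, M6 0.09, M2 0.004, M5 0.092.
Since the prior is uniform, the posterior is proportional to the likelihood:
  M3: 0.295
  M6: 0.09
  M2: 0.004
  M5: 0.092
Total = 0.481.
Largest term belongs to M3, so M3 is most probable.

M3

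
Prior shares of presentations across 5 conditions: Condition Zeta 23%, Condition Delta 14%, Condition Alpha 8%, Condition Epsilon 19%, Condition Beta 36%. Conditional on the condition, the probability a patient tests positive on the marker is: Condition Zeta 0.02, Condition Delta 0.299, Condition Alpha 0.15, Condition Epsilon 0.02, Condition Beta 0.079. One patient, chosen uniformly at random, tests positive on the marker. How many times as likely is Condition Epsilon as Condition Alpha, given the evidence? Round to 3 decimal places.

0.317

By Bayes' rule, posterior ∝ prior × likelihood:
  Condition Zeta: 0.23 × 0.02 = 0.0046
  Condition Delta: 0.14 × 0.299 = 0.04186
  Condition Alpha: 0.08 × 0.15 = 0.012
  Condition Epsilon: 0.19 × 0.02 = 0.0038
  Condition Beta: 0.36 × 0.079 = 0.02844
Total = 0.0907.
The ratio is 0.0038 / 0.012 (the normalizer cancels) = 0.317.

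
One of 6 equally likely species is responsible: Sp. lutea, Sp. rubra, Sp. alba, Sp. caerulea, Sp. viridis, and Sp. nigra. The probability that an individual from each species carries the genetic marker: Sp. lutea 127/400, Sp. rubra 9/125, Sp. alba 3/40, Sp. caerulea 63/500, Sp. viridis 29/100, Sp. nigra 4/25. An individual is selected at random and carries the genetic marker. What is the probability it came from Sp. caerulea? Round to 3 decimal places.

Since the prior is uniform, the posterior is proportional to the likelihood:
  Sp. lutea: 0.3175
  Sp. rubra: 0.072
  Sp. alba: 0.075
  Sp. caerulea: 0.126
  Sp. viridis: 0.29
  Sp. nigra: 0.16
Total = 1.0405.
P(Sp. caerulea | evidence) = 0.126 / 1.0405 ≈ 0.121.

0.121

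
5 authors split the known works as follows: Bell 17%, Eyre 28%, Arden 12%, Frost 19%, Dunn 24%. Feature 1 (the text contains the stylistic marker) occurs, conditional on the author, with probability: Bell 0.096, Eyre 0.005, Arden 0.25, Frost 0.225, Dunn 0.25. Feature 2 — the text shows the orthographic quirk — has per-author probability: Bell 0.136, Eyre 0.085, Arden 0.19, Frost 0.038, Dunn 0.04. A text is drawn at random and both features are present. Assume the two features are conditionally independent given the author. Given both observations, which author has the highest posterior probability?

Arden

By Bayes' rule, posterior ∝ prior × likelihood:
  Bell: 0.17 × 0.096 × 0.136 = 0.00221952
  Eyre: 0.28 × 0.005 × 0.085 = 0.000119
  Arden: 0.12 × 0.25 × 0.19 = 0.0057
  Frost: 0.19 × 0.225 × 0.038 = 0.0016245
  Dunn: 0.24 × 0.25 × 0.04 = 0.0024
Total = 0.01206302.
Largest term belongs to Arden, so Arden is most probable.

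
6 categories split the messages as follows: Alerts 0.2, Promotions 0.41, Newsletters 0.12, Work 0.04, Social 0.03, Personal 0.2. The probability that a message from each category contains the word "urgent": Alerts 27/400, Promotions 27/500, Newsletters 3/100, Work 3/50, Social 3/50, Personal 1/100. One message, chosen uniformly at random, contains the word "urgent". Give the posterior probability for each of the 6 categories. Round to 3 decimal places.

Compute prior × likelihood for every hypothesis:
  Alerts: 0.2 × 0.0675 = 0.0135
  Promotions: 0.41 × 0.054 = 0.02214
  Newsletters: 0.12 × 0.03 = 0.0036
  Work: 0.04 × 0.06 = 0.0024
  Social: 0.03 × 0.06 = 0.0018
  Personal: 0.2 × 0.01 = 0.002
Normalizing constant = 0.04544.
P(Alerts | urgent-flag) = 0.0135/0.04544 ≈ 0.297
P(Promotions | urgent-flag) = 0.02214/0.04544 ≈ 0.487
P(Newsletters | urgent-flag) = 0.0036/0.04544 ≈ 0.079
P(Work | urgent-flag) = 0.0024/0.04544 ≈ 0.053
P(Social | urgent-flag) = 0.0018/0.04544 ≈ 0.040
P(Personal | urgent-flag) = 0.002/0.04544 ≈ 0.044
(Check: 0.297+0.487+0.079+0.053+0.040+0.044 = 1.000.)

Alerts 0.297, Promotions 0.487, Newsletters 0.079, Work 0.053, Social 0.040, Personal 0.044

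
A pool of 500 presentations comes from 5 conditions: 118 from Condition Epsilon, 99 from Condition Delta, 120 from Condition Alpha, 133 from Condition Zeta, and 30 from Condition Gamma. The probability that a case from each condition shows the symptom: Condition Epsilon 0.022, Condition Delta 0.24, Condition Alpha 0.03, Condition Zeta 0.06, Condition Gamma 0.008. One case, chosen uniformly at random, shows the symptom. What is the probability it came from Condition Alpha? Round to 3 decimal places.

0.094

By Bayes' rule, posterior ∝ prior × likelihood:
  Condition Epsilon: 0.236 × 0.022 = 0.005192
  Condition Delta: 0.198 × 0.24 = 0.04752
  Condition Alpha: 0.24 × 0.03 = 0.0072
  Condition Zeta: 0.266 × 0.06 = 0.01596
  Condition Gamma: 0.06 × 0.008 = 0.00048
Normalizing constant = 0.076352.
P(Condition Alpha | evidence) = 0.0072 / 0.076352 ≈ 0.094.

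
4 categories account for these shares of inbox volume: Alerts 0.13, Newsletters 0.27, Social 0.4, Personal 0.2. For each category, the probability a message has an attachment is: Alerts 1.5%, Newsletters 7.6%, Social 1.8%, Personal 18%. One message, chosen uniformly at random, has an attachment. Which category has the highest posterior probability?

Personal

By Bayes' rule, posterior ∝ prior × likelihood:
  Alerts: 0.13 × 0.015 = 0.00195
  Newsletters: 0.27 × 0.076 = 0.02052
  Social: 0.4 × 0.018 = 0.0072
  Personal: 0.2 × 0.18 = 0.036
Total = 0.06567.
Largest term belongs to Personal, so Personal is most probable.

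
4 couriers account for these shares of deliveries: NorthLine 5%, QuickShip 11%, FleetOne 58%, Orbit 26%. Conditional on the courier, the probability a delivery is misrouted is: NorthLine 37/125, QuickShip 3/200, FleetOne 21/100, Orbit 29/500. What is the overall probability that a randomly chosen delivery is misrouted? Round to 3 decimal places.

0.153

Prior × likelihood for each hypothesis:
  NorthLine: 0.05 × 0.296 = 0.0148
  QuickShip: 0.11 × 0.015 = 0.00165
  FleetOne: 0.58 × 0.21 = 0.1218
  Orbit: 0.26 × 0.058 = 0.01508
P(misrouted) = 0.0148 + 0.00165 + 0.1218 + 0.01508 = 0.15333 → 0.153.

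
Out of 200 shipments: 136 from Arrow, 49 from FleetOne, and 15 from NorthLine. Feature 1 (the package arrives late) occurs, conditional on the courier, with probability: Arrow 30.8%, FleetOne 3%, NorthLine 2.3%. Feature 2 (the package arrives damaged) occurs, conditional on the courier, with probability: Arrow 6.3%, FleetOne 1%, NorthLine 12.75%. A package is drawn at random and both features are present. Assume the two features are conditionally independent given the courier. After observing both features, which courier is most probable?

Arrow

Compute prior × likelihood for every hypothesis:
  Arrow: 0.68 × 0.308 × 0.063 = 0.01319472
  FleetOne: 0.245 × 0.03 × 0.01 = 0.0000735
  NorthLine: 0.075 × 0.023 × 0.1275 = 0.0002199375
Total = 0.0134881575.
Largest term belongs to Arrow, so Arrow is most probable.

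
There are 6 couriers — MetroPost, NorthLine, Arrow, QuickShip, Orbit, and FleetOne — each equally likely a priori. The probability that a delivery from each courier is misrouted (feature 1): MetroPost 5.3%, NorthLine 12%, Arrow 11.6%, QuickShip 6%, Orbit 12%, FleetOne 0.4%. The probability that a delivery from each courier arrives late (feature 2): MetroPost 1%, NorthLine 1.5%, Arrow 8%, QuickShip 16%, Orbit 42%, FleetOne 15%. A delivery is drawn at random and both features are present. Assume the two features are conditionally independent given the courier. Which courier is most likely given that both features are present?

Orbit

Since the prior is uniform, the posterior is proportional to the likelihood:
  MetroPost: 0.053 × 0.01 = 0.00053
  NorthLine: 0.12 × 0.015 = 0.0018
  Arrow: 0.116 × 0.08 = 0.00928
  QuickShip: 0.06 × 0.16 = 0.0096
  Orbit: 0.12 × 0.42 = 0.0504
  FleetOne: 0.004 × 0.15 = 0.0006
Sum = 0.07221.
Largest term belongs to Orbit, so Orbit is most probable.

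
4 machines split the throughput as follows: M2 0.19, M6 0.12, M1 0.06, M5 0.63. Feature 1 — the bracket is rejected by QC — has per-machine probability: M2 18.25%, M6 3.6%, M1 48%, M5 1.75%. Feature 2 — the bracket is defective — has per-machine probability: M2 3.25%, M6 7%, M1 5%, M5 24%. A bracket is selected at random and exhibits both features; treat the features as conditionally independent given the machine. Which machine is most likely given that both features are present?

Unnormalized posteriors (prior × likelihood):
  M2: 0.19 × 0.1825 × 0.0325 = 0.0011269375
  M6: 0.12 × 0.036 × 0.07 = 0.0003024
  M1: 0.06 × 0.48 × 0.05 = 0.00144
  M5: 0.63 × 0.0175 × 0.24 = 0.002646
Total = 0.0055153375.
Largest term belongs to M5, so M5 is most probable.

M5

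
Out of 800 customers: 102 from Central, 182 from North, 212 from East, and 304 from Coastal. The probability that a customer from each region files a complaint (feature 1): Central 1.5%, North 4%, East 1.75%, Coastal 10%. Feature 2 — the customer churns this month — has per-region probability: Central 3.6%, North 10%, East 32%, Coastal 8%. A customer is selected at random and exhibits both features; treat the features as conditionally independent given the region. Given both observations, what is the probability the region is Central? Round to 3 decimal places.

0.013

Unnormalized posteriors (prior × likelihood):
  Central: 0.1275 × 0.015 × 0.036 = 0.00006885
  North: 0.2275 × 0.04 × 0.1 = 0.00091
  East: 0.265 × 0.0175 × 0.32 = 0.001484
  Coastal: 0.38 × 0.1 × 0.08 = 0.00304
Normalizing constant = 0.00550285.
P(Central | evidence) = 0.00006885 / 0.00550285 ≈ 0.013.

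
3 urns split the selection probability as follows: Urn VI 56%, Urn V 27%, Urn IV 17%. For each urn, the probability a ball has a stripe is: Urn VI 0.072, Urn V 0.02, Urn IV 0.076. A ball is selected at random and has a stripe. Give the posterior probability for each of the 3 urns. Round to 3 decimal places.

Urn VI 0.688, Urn V 0.092, Urn IV 0.220

Compute prior × likelihood for every hypothesis:
  Urn VI: 0.56 × 0.072 = 0.04032
  Urn V: 0.27 × 0.02 = 0.0054
  Urn IV: 0.17 × 0.076 = 0.01292
Normalizing constant = 0.05864.
P(Urn VI | striped) = 0.04032/0.05864 ≈ 0.688
P(Urn V | striped) = 0.0054/0.05864 ≈ 0.092
P(Urn IV | striped) = 0.01292/0.05864 ≈ 0.220
(Check: 0.688+0.092+0.220 = 1.000.)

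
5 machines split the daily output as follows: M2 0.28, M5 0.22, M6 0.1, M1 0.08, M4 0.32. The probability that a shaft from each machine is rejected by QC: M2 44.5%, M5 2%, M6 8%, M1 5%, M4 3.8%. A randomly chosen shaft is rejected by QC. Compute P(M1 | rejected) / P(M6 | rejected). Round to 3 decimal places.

Compute prior × likelihood for every hypothesis:
  M2: 0.28 × 0.445 = 0.1246
  M5: 0.22 × 0.02 = 0.0044
  M6: 0.1 × 0.08 = 0.008
  M1: 0.08 × 0.05 = 0.004
  M4: 0.32 × 0.038 = 0.01216
Normalizing constant = 0.15316.
The ratio is 0.004 / 0.008 (the normalizer cancels) = 0.500.

0.500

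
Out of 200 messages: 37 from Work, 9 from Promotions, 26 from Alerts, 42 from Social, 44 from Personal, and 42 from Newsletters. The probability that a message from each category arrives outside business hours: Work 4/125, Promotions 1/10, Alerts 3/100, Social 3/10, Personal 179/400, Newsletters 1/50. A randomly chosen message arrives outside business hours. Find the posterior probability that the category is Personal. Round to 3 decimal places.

0.547

Prior × likelihood for each hypothesis:
  Work: 0.185 × 0.032 = 0.00592
  Promotions: 0.045 × 0.1 = 0.0045
  Alerts: 0.13 × 0.03 = 0.0039
  Social: 0.21 × 0.3 = 0.063
  Personal: 0.22 × 0.4475 = 0.09845
  Newsletters: 0.21 × 0.02 = 0.0042
Normalizing constant = 0.17997.
P(Personal | evidence) = 0.09845 / 0.17997 ≈ 0.547.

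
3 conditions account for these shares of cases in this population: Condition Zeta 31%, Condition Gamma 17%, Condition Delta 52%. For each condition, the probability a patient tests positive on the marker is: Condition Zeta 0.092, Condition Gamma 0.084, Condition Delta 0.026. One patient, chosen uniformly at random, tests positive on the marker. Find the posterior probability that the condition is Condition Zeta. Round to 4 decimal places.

0.5064

Prior × likelihood for each hypothesis:
  Condition Zeta: 0.31 × 0.092 = 0.02852
  Condition Gamma: 0.17 × 0.084 = 0.01428
  Condition Delta: 0.52 × 0.026 = 0.01352
Normalizing constant = 0.05632.
P(Condition Zeta | evidence) = 0.02852 / 0.05632 ≈ 0.5064.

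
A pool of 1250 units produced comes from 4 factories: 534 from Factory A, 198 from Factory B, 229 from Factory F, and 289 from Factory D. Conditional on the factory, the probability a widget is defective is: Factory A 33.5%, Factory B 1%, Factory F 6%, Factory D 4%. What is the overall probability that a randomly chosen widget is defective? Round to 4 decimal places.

0.1649

By Bayes' rule, posterior ∝ prior × likelihood:
  Factory A: 0.4272 × 0.335 = 0.143112
  Factory B: 0.1584 × 0.01 = 0.001584
  Factory F: 0.1832 × 0.06 = 0.010992
  Factory D: 0.2312 × 0.04 = 0.009248
P(defective) = 0.143112 + 0.001584 + 0.010992 + 0.009248 = 0.164936 → 0.1649.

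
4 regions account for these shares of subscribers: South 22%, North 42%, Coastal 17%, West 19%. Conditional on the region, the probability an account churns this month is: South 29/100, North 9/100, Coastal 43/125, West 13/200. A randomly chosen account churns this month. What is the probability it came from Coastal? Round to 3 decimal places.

0.339

By Bayes' rule, posterior ∝ prior × likelihood:
  South: 0.22 × 0.29 = 0.0638
  North: 0.42 × 0.09 = 0.0378
  Coastal: 0.17 × 0.344 = 0.05848
  West: 0.19 × 0.065 = 0.01235
Total = 0.17243.
P(Coastal | evidence) = 0.05848 / 0.17243 ≈ 0.339.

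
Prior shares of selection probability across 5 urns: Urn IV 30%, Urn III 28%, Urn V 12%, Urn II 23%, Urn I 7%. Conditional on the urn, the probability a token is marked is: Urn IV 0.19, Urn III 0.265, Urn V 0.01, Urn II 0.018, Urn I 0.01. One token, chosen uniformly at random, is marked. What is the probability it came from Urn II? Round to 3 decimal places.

0.030

Prior × likelihood for each hypothesis:
  Urn IV: 0.3 × 0.19 = 0.057
  Urn III: 0.28 × 0.265 = 0.0742
  Urn V: 0.12 × 0.01 = 0.0012
  Urn II: 0.23 × 0.018 = 0.00414
  Urn I: 0.07 × 0.01 = 0.0007
Total = 0.13724.
P(Urn II | evidence) = 0.00414 / 0.13724 ≈ 0.030.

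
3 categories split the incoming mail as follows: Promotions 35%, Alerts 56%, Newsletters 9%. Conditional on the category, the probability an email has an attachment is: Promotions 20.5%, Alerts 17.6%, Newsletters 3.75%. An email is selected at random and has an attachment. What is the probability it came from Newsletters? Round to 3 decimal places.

By Bayes' rule, posterior ∝ prior × likelihood:
  Promotions: 0.35 × 0.205 = 0.07175
  Alerts: 0.56 × 0.176 = 0.09856
  Newsletters: 0.09 × 0.0375 = 0.003375
Sum = 0.173685.
P(Newsletters | evidence) = 0.003375 / 0.173685 ≈ 0.019.

0.019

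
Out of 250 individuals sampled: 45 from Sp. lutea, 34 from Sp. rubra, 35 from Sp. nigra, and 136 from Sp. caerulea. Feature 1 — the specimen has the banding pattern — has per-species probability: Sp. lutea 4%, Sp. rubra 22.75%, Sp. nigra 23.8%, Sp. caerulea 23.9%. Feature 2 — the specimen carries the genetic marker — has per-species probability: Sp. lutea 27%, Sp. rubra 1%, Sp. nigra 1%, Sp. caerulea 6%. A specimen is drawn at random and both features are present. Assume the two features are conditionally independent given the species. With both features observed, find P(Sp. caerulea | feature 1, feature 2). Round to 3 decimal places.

Prior × likelihood for each hypothesis:
  Sp. lutea: 0.18 × 0.04 × 0.27 = 0.001944
  Sp. rubra: 0.136 × 0.2275 × 0.01 = 0.0003094
  Sp. nigra: 0.14 × 0.238 × 0.01 = 0.0003332
  Sp. caerulea: 0.544 × 0.239 × 0.06 = 0.00780096
Normalizing constant = 0.01038756.
P(Sp. caerulea | evidence) = 0.00780096 / 0.01038756 ≈ 0.751.

0.751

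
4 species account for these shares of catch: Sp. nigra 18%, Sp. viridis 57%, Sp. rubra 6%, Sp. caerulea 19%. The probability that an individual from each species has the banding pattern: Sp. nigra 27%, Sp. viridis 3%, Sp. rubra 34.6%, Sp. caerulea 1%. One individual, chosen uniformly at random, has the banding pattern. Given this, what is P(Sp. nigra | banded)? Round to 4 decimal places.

0.5500

By Bayes' rule, posterior ∝ prior × likelihood:
  Sp. nigra: 0.18 × 0.27 = 0.0486
  Sp. viridis: 0.57 × 0.03 = 0.0171
  Sp. rubra: 0.06 × 0.346 = 0.02076
  Sp. caerulea: 0.19 × 0.01 = 0.0019
Normalizing constant = 0.08836.
P(Sp. nigra | evidence) = 0.0486 / 0.08836 ≈ 0.5500.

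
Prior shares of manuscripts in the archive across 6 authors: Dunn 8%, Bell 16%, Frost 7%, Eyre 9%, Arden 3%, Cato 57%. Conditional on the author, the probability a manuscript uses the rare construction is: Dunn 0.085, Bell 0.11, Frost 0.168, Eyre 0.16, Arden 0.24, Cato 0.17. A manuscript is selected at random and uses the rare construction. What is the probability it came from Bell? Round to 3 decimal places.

By Bayes' rule, posterior ∝ prior × likelihood:
  Dunn: 0.08 × 0.085 = 0.0068
  Bell: 0.16 × 0.11 = 0.0176
  Frost: 0.07 × 0.168 = 0.01176
  Eyre: 0.09 × 0.16 = 0.0144
  Arden: 0.03 × 0.24 = 0.0072
  Cato: 0.57 × 0.17 = 0.0969
Sum = 0.15466.
P(Bell | evidence) = 0.0176 / 0.15466 ≈ 0.114.

0.114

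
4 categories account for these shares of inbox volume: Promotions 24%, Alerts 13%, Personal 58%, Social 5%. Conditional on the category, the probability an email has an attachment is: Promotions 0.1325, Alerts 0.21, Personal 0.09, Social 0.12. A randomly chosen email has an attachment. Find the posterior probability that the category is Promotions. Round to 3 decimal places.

Compute prior × likelihood for every hypothesis:
  Promotions: 0.24 × 0.1325 = 0.0318
  Alerts: 0.13 × 0.21 = 0.0273
  Personal: 0.58 × 0.09 = 0.0522
  Social: 0.05 × 0.12 = 0.006
Normalizing constant = 0.1173.
P(Promotions | evidence) = 0.0318 / 0.1173 ≈ 0.271.

0.271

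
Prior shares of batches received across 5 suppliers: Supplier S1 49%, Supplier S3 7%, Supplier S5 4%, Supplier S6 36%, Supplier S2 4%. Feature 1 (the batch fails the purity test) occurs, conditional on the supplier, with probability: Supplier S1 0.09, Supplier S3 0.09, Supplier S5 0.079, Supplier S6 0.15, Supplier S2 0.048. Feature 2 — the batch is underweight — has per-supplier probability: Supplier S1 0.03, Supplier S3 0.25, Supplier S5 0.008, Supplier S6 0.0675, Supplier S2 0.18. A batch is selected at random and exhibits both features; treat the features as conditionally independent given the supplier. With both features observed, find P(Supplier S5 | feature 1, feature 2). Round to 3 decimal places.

By Bayes' rule, posterior ∝ prior × likelihood:
  Supplier S1: 0.49 × 0.09 × 0.03 = 0.001323
  Supplier S3: 0.07 × 0.09 × 0.25 = 0.001575
  Supplier S5: 0.04 × 0.079 × 0.008 = 0.00002528
  Supplier S6: 0.36 × 0.15 × 0.0675 = 0.003645
  Supplier S2: 0.04 × 0.048 × 0.18 = 0.0003456
Normalizing constant = 0.00691388.
P(Supplier S5 | evidence) = 0.00002528 / 0.00691388 ≈ 0.004.

0.004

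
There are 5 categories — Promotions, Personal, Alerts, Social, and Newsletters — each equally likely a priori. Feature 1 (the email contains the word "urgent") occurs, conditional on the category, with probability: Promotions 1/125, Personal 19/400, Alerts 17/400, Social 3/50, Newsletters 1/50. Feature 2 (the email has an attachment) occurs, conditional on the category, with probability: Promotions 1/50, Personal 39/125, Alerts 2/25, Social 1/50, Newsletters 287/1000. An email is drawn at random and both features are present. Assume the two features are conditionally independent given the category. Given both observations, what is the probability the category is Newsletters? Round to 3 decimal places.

0.227

With a uniform prior (1/5 each), posterior ∝ likelihood:
  Promotions: 0.008 × 0.02 = 0.00016
  Personal: 0.0475 × 0.312 = 0.01482
  Alerts: 0.0425 × 0.08 = 0.0034
  Social: 0.06 × 0.02 = 0.0012
  Newsletters: 0.02 × 0.287 = 0.00574
Sum = 0.02532.
P(Newsletters | evidence) = 0.00574 / 0.02532 ≈ 0.227.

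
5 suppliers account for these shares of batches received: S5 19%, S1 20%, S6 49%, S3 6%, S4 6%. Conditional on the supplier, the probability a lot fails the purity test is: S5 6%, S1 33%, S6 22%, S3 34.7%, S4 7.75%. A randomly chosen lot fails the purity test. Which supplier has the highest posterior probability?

S6

Prior × likelihood for each hypothesis:
  S5: 0.19 × 0.06 = 0.0114
  S1: 0.2 × 0.33 = 0.066
  S6: 0.49 × 0.22 = 0.1078
  S3: 0.06 × 0.347 = 0.02082
  S4: 0.06 × 0.0775 = 0.00465
Normalizing constant = 0.21067.
Largest term belongs to S6, so S6 is most probable.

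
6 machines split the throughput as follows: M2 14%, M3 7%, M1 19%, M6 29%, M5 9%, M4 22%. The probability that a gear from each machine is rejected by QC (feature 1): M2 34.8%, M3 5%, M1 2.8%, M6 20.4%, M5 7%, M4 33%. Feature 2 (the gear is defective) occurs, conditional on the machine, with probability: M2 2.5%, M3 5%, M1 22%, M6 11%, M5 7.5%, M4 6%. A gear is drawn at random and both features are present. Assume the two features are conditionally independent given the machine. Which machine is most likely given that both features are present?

M6

Unnormalized posteriors (prior × likelihood):
  M2: 0.14 × 0.348 × 0.025 = 0.001218
  M3: 0.07 × 0.05 × 0.05 = 0.000175
  M1: 0.19 × 0.028 × 0.22 = 0.0011704
  M6: 0.29 × 0.204 × 0.11 = 0.0065076
  M5: 0.09 × 0.07 × 0.075 = 0.0004725
  M4: 0.22 × 0.33 × 0.06 = 0.004356
Sum = 0.0138995.
Largest term belongs to M6, so M6 is most probable.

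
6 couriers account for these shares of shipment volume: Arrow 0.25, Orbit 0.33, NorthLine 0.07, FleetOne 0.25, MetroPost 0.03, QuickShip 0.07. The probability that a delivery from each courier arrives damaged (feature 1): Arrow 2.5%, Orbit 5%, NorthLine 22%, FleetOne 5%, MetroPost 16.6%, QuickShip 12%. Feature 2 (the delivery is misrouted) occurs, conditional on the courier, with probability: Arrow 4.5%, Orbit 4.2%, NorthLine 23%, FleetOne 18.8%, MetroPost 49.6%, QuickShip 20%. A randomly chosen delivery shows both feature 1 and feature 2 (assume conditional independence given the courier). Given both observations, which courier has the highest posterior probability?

NorthLine

By Bayes' rule, posterior ∝ prior × likelihood:
  Arrow: 0.25 × 0.025 × 0.045 = 0.00028125
  Orbit: 0.33 × 0.05 × 0.042 = 0.000693
  NorthLine: 0.07 × 0.22 × 0.23 = 0.003542
  FleetOne: 0.25 × 0.05 × 0.188 = 0.00235
  MetroPost: 0.03 × 0.166 × 0.496 = 0.00247008
  QuickShip: 0.07 × 0.12 × 0.2 = 0.00168
Total = 0.01101633.
Largest term belongs to NorthLine, so NorthLine is most probable.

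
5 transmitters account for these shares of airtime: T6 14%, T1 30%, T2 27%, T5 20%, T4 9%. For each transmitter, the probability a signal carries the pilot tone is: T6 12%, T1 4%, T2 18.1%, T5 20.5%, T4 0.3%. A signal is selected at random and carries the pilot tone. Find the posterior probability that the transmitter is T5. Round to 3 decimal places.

Prior × likelihood for each hypothesis:
  T6: 0.14 × 0.12 = 0.0168
  T1: 0.3 × 0.04 = 0.012
  T2: 0.27 × 0.181 = 0.04887
  T5: 0.2 × 0.205 = 0.041
  T4: 0.09 × 0.003 = 0.00027
Total = 0.11894.
P(T5 | evidence) = 0.041 / 0.11894 ≈ 0.345.

0.345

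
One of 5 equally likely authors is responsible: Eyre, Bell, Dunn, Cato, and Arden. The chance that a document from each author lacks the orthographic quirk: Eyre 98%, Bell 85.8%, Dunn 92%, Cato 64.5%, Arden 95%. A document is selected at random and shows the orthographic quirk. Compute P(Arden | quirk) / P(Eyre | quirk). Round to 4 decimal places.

2.5000

Taking complements, P(quirk | each) = Eyre 0.02, Bell 0.142, Dunn 0.08, Cato 0.355, Arden 0.05.
With a uniform prior (1/5 each), posterior ∝ likelihood:
  Eyre: 0.02
  Bell: 0.142
  Dunn: 0.08
  Cato: 0.355
  Arden: 0.05
Total = 0.647.
The ratio is 0.05 / 0.02 (the normalizer cancels) = 2.5000.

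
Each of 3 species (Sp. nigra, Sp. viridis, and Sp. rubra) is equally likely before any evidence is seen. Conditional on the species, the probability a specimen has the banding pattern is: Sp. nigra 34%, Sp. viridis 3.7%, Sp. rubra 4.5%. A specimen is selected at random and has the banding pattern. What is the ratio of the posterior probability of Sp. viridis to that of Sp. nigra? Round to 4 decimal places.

With a uniform prior (1/3 each), posterior ∝ likelihood:
  Sp. nigra: 0.34
  Sp. viridis: 0.037
  Sp. rubra: 0.045
Normalizing constant = 0.422.
The ratio is 0.037 / 0.34 (the normalizer cancels) = 0.1088.

0.1088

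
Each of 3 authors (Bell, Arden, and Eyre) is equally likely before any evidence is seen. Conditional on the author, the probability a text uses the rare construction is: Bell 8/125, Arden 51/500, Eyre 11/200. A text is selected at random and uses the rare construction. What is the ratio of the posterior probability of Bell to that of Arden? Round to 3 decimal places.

0.627

With a uniform prior (1/3 each), posterior ∝ likelihood:
  Bell: 0.064
  Arden: 0.102
  Eyre: 0.055
Normalizing constant = 0.221.
The ratio is 0.064 / 0.102 (the normalizer cancels) = 0.627.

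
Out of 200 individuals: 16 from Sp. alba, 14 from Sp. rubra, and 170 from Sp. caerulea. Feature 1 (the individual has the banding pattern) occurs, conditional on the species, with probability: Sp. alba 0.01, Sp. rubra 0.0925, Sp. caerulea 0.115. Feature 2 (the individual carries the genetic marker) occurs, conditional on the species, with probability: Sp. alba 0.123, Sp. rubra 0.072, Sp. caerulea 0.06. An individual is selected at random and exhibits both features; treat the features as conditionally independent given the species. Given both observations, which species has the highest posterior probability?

Sp. caerulea

Compute prior × likelihood for every hypothesis:
  Sp. alba: 0.08 × 0.01 × 0.123 = 0.0000984
  Sp. rubra: 0.07 × 0.0925 × 0.072 = 0.0004662
  Sp. caerulea: 0.85 × 0.115 × 0.06 = 0.005865
Normalizing constant = 0.0064296.
Largest term belongs to Sp. caerulea, so Sp. caerulea is most probable.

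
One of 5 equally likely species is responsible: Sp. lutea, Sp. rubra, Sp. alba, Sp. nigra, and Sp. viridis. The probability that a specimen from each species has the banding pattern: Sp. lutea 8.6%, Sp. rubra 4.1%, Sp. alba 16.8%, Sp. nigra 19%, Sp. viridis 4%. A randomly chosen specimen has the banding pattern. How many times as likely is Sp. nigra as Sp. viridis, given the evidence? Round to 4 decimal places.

Since the prior is uniform, the posterior is proportional to the likelihood:
  Sp. lutea: 0.086
  Sp. rubra: 0.041
  Sp. alba: 0.168
  Sp. nigra: 0.19
  Sp. viridis: 0.04
Sum = 0.525.
The ratio is 0.19 / 0.04 (the normalizer cancels) = 4.7500.

4.7500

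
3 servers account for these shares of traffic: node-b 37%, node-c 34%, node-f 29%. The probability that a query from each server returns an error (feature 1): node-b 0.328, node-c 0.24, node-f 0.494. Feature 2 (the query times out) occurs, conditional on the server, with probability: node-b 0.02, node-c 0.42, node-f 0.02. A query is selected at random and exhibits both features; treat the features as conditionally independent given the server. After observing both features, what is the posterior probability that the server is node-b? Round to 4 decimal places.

By Bayes' rule, posterior ∝ prior × likelihood:
  node-b: 0.37 × 0.328 × 0.02 = 0.0024272
  node-c: 0.34 × 0.24 × 0.42 = 0.034272
  node-f: 0.29 × 0.494 × 0.02 = 0.0028652
Total = 0.0395644.
P(node-b | evidence) = 0.0024272 / 0.0395644 ≈ 0.0613.

0.0613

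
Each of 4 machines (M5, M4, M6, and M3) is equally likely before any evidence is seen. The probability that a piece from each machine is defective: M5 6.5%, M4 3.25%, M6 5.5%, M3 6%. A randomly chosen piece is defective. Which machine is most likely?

Since the prior is uniform, the posterior is proportional to the likelihood:
  M5: 0.065
  M4: 0.0325
  M6: 0.055
  M3: 0.06
Normalizing constant = 0.2125.
Largest term belongs to M5, so M5 is most probable.

M5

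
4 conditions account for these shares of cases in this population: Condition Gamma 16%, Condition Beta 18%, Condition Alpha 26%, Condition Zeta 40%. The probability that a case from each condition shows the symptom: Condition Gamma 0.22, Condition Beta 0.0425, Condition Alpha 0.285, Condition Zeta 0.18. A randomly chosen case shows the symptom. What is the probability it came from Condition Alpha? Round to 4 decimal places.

Prior × likelihood for each hypothesis:
  Condition Gamma: 0.16 × 0.22 = 0.0352
  Condition Beta: 0.18 × 0.0425 = 0.00765
  Condition Alpha: 0.26 × 0.285 = 0.0741
  Condition Zeta: 0.4 × 0.18 = 0.072
Sum = 0.18895.
P(Condition Alpha | evidence) = 0.0741 / 0.18895 ≈ 0.3922.

0.3922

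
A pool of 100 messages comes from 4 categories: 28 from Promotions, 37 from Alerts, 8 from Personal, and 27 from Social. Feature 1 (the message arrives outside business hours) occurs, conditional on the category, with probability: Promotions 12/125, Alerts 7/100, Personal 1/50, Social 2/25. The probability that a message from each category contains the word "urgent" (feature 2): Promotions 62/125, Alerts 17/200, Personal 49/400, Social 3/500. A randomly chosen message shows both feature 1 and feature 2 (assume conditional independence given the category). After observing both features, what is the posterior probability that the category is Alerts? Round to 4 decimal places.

0.1388

Compute prior × likelihood for every hypothesis:
  Promotions: 0.28 × 0.096 × 0.496 = 0.01333248
  Alerts: 0.37 × 0.07 × 0.085 = 0.0022015
  Personal: 0.08 × 0.02 × 0.1225 = 0.000196
  Social: 0.27 × 0.08 × 0.006 = 0.0001296
Total = 0.01585958.
P(Alerts | evidence) = 0.0022015 / 0.01585958 ≈ 0.1388.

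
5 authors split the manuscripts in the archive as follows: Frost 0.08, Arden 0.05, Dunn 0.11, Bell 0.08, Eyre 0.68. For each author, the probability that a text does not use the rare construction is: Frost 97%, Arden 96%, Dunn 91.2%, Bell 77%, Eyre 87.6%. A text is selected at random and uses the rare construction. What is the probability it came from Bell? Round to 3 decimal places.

0.158

Taking complements, P(rare-form | each) = Frost 0.03, Arden 0.04, Dunn 0.088, Bell 0.23, Eyre 0.124.
Unnormalized posteriors (prior × likelihood):
  Frost: 0.08 × 0.03 = 0.0024
  Arden: 0.05 × 0.04 = 0.002
  Dunn: 0.11 × 0.088 = 0.00968
  Bell: 0.08 × 0.23 = 0.0184
  Eyre: 0.68 × 0.124 = 0.08432
Sum = 0.1168.
P(Bell | evidence) = 0.0184 / 0.1168 ≈ 0.158.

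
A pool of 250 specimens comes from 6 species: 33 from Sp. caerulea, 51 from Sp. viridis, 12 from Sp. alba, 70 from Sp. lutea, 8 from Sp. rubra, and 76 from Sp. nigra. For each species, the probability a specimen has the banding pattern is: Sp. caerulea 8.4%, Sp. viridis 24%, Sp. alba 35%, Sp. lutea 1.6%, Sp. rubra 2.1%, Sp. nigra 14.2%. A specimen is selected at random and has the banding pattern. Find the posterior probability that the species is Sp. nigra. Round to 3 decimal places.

Unnormalized posteriors (prior × likelihood):
  Sp. caerulea: 0.132 × 0.084 = 0.011088
  Sp. viridis: 0.204 × 0.24 = 0.04896
  Sp. alba: 0.048 × 0.35 = 0.0168
  Sp. lutea: 0.28 × 0.016 = 0.00448
  Sp. rubra: 0.032 × 0.021 = 0.000672
  Sp. nigra: 0.304 × 0.142 = 0.043168
Normalizing constant = 0.125168.
P(Sp. nigra | evidence) = 0.043168 / 0.125168 ≈ 0.345.

0.345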